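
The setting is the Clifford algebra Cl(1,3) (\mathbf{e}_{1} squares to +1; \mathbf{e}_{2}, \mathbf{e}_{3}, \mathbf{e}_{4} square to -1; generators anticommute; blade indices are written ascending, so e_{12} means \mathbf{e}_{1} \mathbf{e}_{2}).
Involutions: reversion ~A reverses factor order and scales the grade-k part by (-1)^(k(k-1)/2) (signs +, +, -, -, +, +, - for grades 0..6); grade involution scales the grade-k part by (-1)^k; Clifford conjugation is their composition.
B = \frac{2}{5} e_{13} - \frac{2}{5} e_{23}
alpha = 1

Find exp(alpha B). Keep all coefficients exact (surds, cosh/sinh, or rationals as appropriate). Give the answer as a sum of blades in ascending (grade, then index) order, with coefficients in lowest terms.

B^2 term by term: the squares give (\frac{2}{5})^2*(e_{13})^2 + (-\frac{2}{5})^2*(e_{23})^2 = \frac{4}{25}*(+1) + \frac{4}{25}*(-1) = 0 (each basis 2-blade squares to minus the product of its generators' squares); cross terms between blades sharing an index anticommute and cancel. So B^2 = 0.
B^2 = 0, so the series closes: exp(alpha B) = 1 + alpha B (parabolic case).
Answer: 1 + \frac{2}{5} e_{13} - \frac{2}{5} e_{23}


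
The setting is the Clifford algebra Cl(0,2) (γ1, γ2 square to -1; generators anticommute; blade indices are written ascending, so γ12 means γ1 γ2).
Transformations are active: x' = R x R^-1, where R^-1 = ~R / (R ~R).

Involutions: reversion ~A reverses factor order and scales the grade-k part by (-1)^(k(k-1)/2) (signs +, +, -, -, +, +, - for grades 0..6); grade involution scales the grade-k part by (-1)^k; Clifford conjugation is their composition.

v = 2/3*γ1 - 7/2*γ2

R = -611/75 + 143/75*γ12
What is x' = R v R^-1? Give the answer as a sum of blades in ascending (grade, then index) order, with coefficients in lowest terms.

~R = -611/75 - 143/75*γ12, and R ~R = 78754/1125, so R^-1 = ~R / (78754/1125).
R v = 559/450*γ1 + 13403/450*γ2
Answer: -2227/2330*γ1 - 11996/3495*γ2


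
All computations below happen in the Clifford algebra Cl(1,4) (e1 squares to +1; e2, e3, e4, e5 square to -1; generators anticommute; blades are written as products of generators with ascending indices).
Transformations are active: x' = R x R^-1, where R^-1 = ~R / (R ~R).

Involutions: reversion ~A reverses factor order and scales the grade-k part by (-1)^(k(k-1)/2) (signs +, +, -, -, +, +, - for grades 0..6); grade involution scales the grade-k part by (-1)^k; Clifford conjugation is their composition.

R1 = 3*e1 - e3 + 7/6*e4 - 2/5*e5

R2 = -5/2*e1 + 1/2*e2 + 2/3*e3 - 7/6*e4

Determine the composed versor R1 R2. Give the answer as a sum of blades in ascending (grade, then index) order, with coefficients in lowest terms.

Distribute over the terms of R1 (each basis-blade product reordered to ascending indices, repeated generators contracted through their squares):
(3*e1) R2 = -15/2 + 3/2*e1 e2 + 2*e1 e3 - 7/2*e1 e4
(-e3) R2 = 2/3 - 5/2*e1 e3 + 1/2*e2 e3 + 7/6*e3 e4
(7/6*e4) R2 = 49/36 + 35/12*e1 e4 - 7/12*e2 e4 - 7/9*e3 e4
(-2/5*e5) R2 = -e1 e5 + 1/5*e2 e5 + 4/15*e3 e5 - 7/15*e4 e5
Summing the partial products and collecting blades:
Answer: -197/36 + 3/2*e1 e2 - 1/2*e1 e3 - 7/12*e1 e4 - e1 e5 + 1/2*e2 e3 - 7/12*e2 e4 + 1/5*e2 e5 + 7/18*e3 e4 + 4/15*e3 e5 - 7/15*e4 e5


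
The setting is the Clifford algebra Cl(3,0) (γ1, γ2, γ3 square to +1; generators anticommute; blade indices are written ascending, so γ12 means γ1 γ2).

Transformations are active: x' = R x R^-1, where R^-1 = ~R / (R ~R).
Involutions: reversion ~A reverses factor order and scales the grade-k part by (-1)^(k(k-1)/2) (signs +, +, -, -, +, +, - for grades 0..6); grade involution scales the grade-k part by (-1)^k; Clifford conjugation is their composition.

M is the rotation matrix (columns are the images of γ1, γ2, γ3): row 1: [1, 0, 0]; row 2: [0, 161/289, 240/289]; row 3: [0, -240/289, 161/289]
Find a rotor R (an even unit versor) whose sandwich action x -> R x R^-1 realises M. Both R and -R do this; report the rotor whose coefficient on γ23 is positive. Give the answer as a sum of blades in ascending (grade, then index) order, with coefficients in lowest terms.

Method: write R = a + b12*γ12 + b13*γ13 + b23*γ23 with a^2 + b12^2 + b13^2 + b23^2 = 1 (so R^-1 = ~R). Expanding the columns R e_j ~R gives tr M = 4a^2 - 1 and, from the antisymmetric part, M21 - M12 = -4a*b12, M13 - M31 = 4a*b13, M32 - M23 = -4a*b23.
Here tr M = 611/289, so a^2 = (1 + tr M)/4 = 225/289 and a = ±15/17. Taking a = 15/17: M21 - M12 = 0, M13 - M31 = 0, M32 - M23 = -480/289, giving b12 = 0, b13 = 0, b23 = 8/17, i.e. R = 15/17 + 8/17*γ23.
Its γ23 coefficient is already positive.
Answer: 15/17 + 8/17*γ23. Note: both R and -R realise this M (trace 611/289); the covering map identifies them, and the γ23-coefficient sign is the tie-breaker.


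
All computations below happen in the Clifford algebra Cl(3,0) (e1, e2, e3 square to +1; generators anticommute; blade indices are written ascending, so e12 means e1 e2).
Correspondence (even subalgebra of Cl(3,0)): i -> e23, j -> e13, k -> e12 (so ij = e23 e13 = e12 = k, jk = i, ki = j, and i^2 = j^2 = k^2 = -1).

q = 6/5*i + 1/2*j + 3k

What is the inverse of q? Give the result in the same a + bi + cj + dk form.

In blades: q = 3*e12 + 1/2*e13 + 6/5*e23.
With qbar = -3*e12 - 1/2*e13 - 6/5*e23 (scalar fixed, mapped units negated), q qbar = 1069/100 (the sum of squared coefficients), so q^-1 = qbar / (1069/100) = -300/1069*e12 - 50/1069*e13 - 120/1069*e23; translating back:
Answer: -120/1069*i - 50/1069*j - 300/1069*k


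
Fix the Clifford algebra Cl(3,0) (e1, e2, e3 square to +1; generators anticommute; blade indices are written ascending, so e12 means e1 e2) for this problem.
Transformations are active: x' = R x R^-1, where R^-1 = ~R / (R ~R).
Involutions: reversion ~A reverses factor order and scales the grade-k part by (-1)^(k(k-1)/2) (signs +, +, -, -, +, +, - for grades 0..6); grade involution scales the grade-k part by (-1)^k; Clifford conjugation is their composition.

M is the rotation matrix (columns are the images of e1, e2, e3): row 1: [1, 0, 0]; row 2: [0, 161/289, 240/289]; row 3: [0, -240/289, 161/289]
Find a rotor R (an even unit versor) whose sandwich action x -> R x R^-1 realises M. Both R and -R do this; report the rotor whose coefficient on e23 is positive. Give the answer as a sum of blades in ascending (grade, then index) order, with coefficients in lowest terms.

Method: write R = a + b12*e12 + b13*e13 + b23*e23 with a^2 + b12^2 + b13^2 + b23^2 = 1 (so R^-1 = ~R). Expanding the columns R e_j ~R gives tr M = 4a^2 - 1 and, from the antisymmetric part, M21 - M12 = -4a*b12, M13 - M31 = 4a*b13, M32 - M23 = -4a*b23.
Here tr M = 611/289, so a^2 = (1 + tr M)/4 = 225/289 and a = ±15/17. Taking a = 15/17: M21 - M12 = 0, M13 - M31 = 0, M32 - M23 = -480/289, giving b12 = 0, b13 = 0, b23 = 8/17, i.e. R = 15/17 + 8/17*e23.
Its e23 coefficient is already positive.
Answer: 15/17 + 8/17*e23. Recall the cover is two-to-one: with M of trace 611/289, both preimages act alike, and the stated e23 sign chooses the sheet.


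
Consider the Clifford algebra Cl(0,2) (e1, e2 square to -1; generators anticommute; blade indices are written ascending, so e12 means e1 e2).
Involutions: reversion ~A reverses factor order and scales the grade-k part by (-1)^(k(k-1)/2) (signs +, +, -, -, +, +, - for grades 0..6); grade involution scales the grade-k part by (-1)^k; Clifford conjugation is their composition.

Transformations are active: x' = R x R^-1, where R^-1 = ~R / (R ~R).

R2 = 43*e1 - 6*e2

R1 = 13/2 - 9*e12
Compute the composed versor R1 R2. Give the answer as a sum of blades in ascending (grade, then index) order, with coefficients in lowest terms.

Distribute over the terms of R1 (each basis-blade product reordered to ascending indices, repeated generators contracted through their squares):
(13/2) R2 = 559/2*e1 - 39*e2
(-9*e12) R2 = -54*e1 - 387*e2
Summing the partial products and collecting blades:
Answer: 451/2*e1 - 426*e2


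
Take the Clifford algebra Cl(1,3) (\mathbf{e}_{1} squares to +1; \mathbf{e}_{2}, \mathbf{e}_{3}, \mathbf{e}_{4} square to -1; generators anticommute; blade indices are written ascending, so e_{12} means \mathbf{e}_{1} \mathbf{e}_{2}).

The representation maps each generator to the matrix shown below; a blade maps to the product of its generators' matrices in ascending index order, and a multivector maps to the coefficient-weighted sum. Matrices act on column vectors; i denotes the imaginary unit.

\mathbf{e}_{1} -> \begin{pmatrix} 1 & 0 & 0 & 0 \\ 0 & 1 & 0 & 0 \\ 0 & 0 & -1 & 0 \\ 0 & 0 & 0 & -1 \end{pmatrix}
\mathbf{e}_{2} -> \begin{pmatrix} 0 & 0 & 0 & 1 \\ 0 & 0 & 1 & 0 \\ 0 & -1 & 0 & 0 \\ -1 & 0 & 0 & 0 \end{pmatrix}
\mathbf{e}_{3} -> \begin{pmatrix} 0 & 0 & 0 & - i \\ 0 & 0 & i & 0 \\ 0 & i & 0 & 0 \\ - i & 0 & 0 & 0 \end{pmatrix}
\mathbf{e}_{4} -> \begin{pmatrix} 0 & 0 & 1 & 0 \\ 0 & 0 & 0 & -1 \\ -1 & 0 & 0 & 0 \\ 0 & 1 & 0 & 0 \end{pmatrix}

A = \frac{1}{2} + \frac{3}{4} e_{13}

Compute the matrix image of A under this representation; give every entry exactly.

Bivector images (products of the table entries): rho(e_{13}) = rho(\mathbf{e}_{1})rho(\mathbf{e}_{3}) = \begin{pmatrix} 0 & 0 & 0 & - i \\ 0 & 0 & i & 0 \\ 0 & - i & 0 & 0 \\ i & 0 & 0 & 0 \end{pmatrix}.
M = (\frac{1}{2})*1 + (\frac{3}{4})*rho(e_{13}), summed entrywise (1 is the identity matrix):
Answer: \begin{pmatrix} \frac{1}{2} & 0 & 0 & - \frac{3 i}{4} \\ 0 & \frac{1}{2} & \frac{3 i}{4} & 0 \\ 0 & - \frac{3 i}{4} & \frac{1}{2} & 0 \\ \frac{3 i}{4} & 0 & 0 & \frac{1}{2} \end{pmatrix}


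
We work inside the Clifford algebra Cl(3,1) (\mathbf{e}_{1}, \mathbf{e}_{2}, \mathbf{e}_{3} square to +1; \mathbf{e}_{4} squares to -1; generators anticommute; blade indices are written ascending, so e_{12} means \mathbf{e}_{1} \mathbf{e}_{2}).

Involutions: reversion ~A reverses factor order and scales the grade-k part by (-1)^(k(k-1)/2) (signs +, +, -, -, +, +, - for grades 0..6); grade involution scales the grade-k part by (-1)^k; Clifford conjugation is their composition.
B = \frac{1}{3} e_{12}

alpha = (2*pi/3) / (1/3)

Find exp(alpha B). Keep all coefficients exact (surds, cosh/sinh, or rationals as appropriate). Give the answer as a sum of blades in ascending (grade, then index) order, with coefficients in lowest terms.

B^2 = (\frac{1}{3})^2*(e_{12})^2 = \frac{1}{9}*(-1) = -\frac{1}{9} (a basis 2-blade squares to minus the product of its generators' squares).
B^2 = -\frac{1}{9} — circular case — the even/odd split gives cos and sin: l = \frac{1}{3}, alpha*l = \frac{2 \pi}{3}, so exp(alpha B) = cos(\frac{2 \pi}{3}) + (sin(\frac{2 \pi}{3})/(\frac{1}{3}))*B = - \frac{1}{2} + (\frac{3 \sqrt{3}}{2})*B.
Answer: - \frac{1}{2} + \frac{\sqrt{3}}{2} e_{12}


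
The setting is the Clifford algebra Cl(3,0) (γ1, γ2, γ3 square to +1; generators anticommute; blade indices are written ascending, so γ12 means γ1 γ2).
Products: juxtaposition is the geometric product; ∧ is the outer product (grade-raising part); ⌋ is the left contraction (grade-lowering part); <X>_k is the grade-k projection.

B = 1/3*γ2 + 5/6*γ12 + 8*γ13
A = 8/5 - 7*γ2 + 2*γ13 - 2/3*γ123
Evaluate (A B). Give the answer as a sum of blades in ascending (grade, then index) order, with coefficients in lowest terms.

step 1: -55/3 + 35/6*γ1 - 24/5*γ2 + 5/9*γ3 + 4/3*γ12 + 586/45*γ13 + 5/3*γ23 + 166/3*γ123
Answer: -55/3 + 35/6*γ1 - 24/5*γ2 + 5/9*γ3 + 4/3*γ12 + 586/45*γ13 + 5/3*γ23 + 166/3*γ123


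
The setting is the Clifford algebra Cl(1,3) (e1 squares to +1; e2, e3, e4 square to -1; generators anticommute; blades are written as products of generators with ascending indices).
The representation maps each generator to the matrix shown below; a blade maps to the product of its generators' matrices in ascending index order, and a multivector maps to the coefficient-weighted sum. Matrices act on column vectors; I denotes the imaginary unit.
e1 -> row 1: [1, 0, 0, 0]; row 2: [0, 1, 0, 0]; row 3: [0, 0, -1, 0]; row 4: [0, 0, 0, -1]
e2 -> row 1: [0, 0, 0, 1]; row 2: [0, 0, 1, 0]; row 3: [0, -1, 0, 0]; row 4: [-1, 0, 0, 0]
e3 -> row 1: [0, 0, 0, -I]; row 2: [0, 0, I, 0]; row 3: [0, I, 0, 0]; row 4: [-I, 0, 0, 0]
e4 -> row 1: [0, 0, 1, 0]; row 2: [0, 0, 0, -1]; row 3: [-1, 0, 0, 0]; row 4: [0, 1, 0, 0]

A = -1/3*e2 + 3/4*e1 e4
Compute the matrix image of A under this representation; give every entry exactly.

Bivector images (products of the table entries): rho(e1 e4) = rho(e1)rho(e4) = row 1: [0, 0, 1, 0]; row 2: [0, 0, 0, -1]; row 3: [1, 0, 0, 0]; row 4: [0, -1, 0, 0].
M = (-1/3)*rho(e2) + (3/4)*rho(e1 e4), summed entrywise:
Answer: row 1: [0, 0, 3/4, -1/3]; row 2: [0, 0, -1/3, -3/4]; row 3: [3/4, 1/3, 0, 0]; row 4: [1/3, -3/4, 0, 0]


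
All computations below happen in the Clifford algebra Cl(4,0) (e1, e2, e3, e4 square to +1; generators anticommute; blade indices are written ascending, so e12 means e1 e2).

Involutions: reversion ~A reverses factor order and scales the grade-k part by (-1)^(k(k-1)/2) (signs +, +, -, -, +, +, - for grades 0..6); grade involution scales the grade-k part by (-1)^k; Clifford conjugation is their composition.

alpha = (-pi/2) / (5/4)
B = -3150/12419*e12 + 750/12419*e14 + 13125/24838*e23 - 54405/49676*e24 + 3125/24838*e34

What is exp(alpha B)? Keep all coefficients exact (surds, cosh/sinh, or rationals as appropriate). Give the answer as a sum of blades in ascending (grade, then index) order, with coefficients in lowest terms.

B^2 term by term: the squares give (-3150/12419)^2*(e12)^2 + (750/12419)^2*(e14)^2 + (13125/24838)^2*(e23)^2 + (-54405/49676)^2*(e24)^2 + (3125/24838)^2*(e34)^2 = 9922500/154231561*(-1) + 562500/154231561*(-1) + 172265625/616926244*(-1) + 2959904025/2467704976*(-1) + 9765625/616926244*(-1) = -25/16 (each basis 2-blade squares to minus the product of its generators' squares); cross terms between blades sharing an index anticommute and cancel; the commuting (index-disjoint) pairs give grade-4 terms 2*c*c'*(blade product), which cancel blade by blade — e1234: -9843750/154231561 + 9843750/154231561 = 0 — confirming B is simple. So B^2 = -25/16.
B^2 = -25/16 — the series telescopes trigonometrically here: l = 5/4, alpha*l = -pi/2, so exp(alpha B) = cos(-pi/2) + (sin(-pi/2)/(5/4))*B = 0 + (-4/5)*B.
Answer: 2520/12419*e12 - 600/12419*e14 - 5250/12419*e23 + 10881/12419*e24 - 1250/12419*e34


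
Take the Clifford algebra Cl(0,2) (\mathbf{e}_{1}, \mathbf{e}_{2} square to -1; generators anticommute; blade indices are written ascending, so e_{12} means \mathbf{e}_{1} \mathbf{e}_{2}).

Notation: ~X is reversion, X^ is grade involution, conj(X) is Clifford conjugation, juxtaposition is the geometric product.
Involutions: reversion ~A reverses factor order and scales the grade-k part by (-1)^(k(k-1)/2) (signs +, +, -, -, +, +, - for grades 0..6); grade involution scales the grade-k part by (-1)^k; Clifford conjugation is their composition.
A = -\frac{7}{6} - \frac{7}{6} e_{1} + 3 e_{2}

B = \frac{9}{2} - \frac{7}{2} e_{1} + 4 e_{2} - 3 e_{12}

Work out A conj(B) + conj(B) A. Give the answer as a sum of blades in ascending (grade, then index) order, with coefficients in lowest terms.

first term: \frac{65}{6} - \frac{1}{3} e_{1} + \frac{65}{3} e_{2} - \frac{28}{3} e_{12}
second term: \frac{65}{6} - \frac{55}{3} e_{1} + \frac{44}{3} e_{2} + \frac{7}{3} e_{12}
Answer: \frac{65}{3} - \frac{56}{3} e_{1} + \frac{109}{3} e_{2} - 7 e_{12}


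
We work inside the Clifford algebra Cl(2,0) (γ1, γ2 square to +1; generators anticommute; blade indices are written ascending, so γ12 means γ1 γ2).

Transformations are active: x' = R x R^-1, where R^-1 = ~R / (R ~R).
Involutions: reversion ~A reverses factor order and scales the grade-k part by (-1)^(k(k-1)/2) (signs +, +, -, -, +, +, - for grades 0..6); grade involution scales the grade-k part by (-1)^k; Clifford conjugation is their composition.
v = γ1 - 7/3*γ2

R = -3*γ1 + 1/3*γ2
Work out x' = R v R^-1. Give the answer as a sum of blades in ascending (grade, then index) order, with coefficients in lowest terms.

~R = -3*γ1 + 1/3*γ2, and R ~R = 82/9, so R^-1 = ~R / (82/9).
R v = -34/9 + 20/3*γ12
Answer: 61/41*γ1 + 253/123*γ2


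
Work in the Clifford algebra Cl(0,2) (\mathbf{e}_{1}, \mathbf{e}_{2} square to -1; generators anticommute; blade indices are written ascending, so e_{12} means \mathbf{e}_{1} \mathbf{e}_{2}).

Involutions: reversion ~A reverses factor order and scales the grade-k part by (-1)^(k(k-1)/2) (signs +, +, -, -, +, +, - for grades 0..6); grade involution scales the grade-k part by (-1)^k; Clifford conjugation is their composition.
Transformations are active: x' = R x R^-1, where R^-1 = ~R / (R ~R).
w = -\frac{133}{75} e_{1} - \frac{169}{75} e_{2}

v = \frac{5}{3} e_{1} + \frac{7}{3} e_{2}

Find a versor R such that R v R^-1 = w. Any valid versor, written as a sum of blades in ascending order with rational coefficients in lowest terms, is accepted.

R = v + w = -\frac{8}{75} e_{1} + \frac{2}{25} e_{2} works: the equal norms (-\frac{74}{9}) guarantee its sandwich swaps v into w.
Answer: -\frac{8}{75} e_{1} + \frac{2}{25} e_{2}


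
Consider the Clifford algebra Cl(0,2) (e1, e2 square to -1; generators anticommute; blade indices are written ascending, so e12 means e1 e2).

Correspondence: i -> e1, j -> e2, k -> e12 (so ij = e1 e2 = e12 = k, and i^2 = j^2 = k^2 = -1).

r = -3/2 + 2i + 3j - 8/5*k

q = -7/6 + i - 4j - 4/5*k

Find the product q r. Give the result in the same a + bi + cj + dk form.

In blades: q = -7/6 + e1 - 4*e2 - 4/5*e12, r = -3/2 + 2*e1 + 3*e2 - 8/5*e12.
Distribute q over r term by term (generator squares from the signature, products reordered to ascending indices): (-7/6)*r = 7/4 - 7/3*e1 - 7/2*e2 + 28/15*e12; (e1)*r = -2 - 3/2*e1 + 8/5*e2 + 3*e12; (-4*e2)*r = 12 + 32/5*e1 + 6*e2 + 8*e12; (-4/5*e12)*r = -32/25 + 12/5*e1 - 8/5*e2 + 6/5*e12.
Sum: 1047/100 + 149/30*e1 + 5/2*e2 + 211/15*e12; translating back through the correspondence:
Answer: 1047/100 + 149/30*i + 5/2*j + 211/15*k


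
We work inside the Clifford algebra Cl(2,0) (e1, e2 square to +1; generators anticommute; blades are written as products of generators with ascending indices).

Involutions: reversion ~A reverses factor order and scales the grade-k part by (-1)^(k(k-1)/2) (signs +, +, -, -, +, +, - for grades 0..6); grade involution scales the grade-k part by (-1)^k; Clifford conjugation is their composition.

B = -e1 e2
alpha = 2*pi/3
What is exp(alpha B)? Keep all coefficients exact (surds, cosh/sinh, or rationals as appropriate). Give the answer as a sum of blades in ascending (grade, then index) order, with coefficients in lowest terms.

B^2 = (-1)^2*(e1 e2)^2 = 1*(-1) = -1 (a basis 2-blade squares to minus the product of its generators' squares).
B^2 = -1 — a negative square means the series sums to a rotation: l = 1, alpha*l = 2*pi/3, so exp(alpha B) = cos(2*pi/3) + (sin(2*pi/3)/1)*B = -1/2 + (sqrt(3)/2)*B.
Answer: -1/2 - sqrt(3)/2*e1 e2


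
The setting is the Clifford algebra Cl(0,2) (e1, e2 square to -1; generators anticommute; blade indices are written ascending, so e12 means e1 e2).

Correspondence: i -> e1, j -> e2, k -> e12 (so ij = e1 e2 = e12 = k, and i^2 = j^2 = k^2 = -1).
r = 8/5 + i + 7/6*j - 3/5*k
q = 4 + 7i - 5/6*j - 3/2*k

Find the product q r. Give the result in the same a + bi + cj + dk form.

In blades: q = 4 + 7*e1 - 5/6*e2 - 3/2*e12, r = 8/5 + e1 + 7/6*e2 - 3/5*e12.
Distribute q over r term by term (generator squares from the signature, products reordered to ascending indices): (4)*r = 32/5 + 4*e1 + 14/3*e2 - 12/5*e12; (7*e1)*r = -7 + 56/5*e1 + 21/5*e2 + 49/6*e12; (-5/6*e2)*r = 35/36 + 1/2*e1 - 4/3*e2 + 5/6*e12; (-3/2*e12)*r = -9/10 + 7/4*e1 - 3/2*e2 - 12/5*e12.
Sum: -19/36 + 349/20*e1 + 181/30*e2 + 21/5*e12; translating back through the correspondence:
Answer: -19/36 + 349/20*i + 181/30*j + 21/5*k


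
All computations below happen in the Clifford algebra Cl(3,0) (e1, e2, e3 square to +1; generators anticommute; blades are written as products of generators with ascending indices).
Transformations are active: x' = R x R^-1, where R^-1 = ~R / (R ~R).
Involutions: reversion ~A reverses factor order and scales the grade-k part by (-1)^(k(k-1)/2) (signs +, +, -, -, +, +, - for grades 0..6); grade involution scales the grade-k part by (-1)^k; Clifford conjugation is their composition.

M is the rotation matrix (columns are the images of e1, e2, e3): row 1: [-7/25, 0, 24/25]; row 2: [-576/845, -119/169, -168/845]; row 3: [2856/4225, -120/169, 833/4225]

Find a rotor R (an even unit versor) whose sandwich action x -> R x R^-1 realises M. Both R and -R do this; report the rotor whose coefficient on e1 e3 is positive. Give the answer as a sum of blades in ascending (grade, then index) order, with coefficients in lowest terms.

Method: write R = a + b12*e1 e2 + b13*e1 e3 + b23*e2 e3 with a^2 + b12^2 + b13^2 + b23^2 = 1 (so R^-1 = ~R). Expanding the columns R e_j ~R gives tr M = 4a^2 - 1 and, from the antisymmetric part, M21 - M12 = -4a*b12, M13 - M31 = 4a*b13, M32 - M23 = -4a*b23.
Here tr M = -133/169, so a^2 = (1 + tr M)/4 = 9/169 and a = ±3/13. Taking a = 3/13: M21 - M12 = -576/845, M13 - M31 = 48/169, M32 - M23 = -432/845, giving b12 = 48/65, b13 = 4/13, b23 = 36/65, i.e. R = 3/13 + 48/65*e1 e2 + 4/13*e1 e3 + 36/65*e2 e3.
Its e1 e3 coefficient is already positive.
Answer: 3/13 + 48/65*e1 e2 + 4/13*e1 e3 + 36/65*e2 e3. Why the constraint matters: R and -R act identically through the sandwich — M has trace -133/169 either way — so only the sign condition on e1 e3 picks one of the two preimages.


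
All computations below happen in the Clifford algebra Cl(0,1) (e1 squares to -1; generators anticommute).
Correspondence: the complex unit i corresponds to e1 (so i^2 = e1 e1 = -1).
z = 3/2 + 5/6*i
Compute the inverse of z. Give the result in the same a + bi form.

In blades: z = 3/2 + 5/6*e1.
With qbar = 3/2 - 5/6*e1 (scalar fixed, mapped units negated), z qbar = 53/18 (the sum of squared coefficients), so z^-1 = qbar / (53/18) = 27/53 - 15/53*e1; translating back:
Answer: 27/53 - 15/53*i


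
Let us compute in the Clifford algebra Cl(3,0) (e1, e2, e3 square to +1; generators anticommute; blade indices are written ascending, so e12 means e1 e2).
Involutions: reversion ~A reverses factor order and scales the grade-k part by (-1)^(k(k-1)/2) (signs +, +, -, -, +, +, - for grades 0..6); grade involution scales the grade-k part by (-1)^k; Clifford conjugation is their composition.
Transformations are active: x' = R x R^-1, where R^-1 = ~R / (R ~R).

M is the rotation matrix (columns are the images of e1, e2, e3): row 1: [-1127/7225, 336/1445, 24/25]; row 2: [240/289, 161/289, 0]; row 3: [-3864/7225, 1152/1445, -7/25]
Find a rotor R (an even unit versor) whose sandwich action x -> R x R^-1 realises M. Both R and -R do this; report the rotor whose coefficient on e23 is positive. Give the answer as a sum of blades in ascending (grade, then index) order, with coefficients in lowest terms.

Method: write R = a + b12*e12 + b13*e13 + b23*e23 with a^2 + b12^2 + b13^2 + b23^2 = 1 (so R^-1 = ~R). Expanding the columns R e_j ~R gives tr M = 4a^2 - 1 and, from the antisymmetric part, M21 - M12 = -4a*b12, M13 - M31 = 4a*b13, M32 - M23 = -4a*b23.
Here tr M = 35/289, so a^2 = (1 + tr M)/4 = 81/289 and a = ±9/17. Taking a = 9/17: M21 - M12 = 864/1445, M13 - M31 = 432/289, M32 - M23 = 1152/1445, giving b12 = -24/85, b13 = 12/17, b23 = -32/85, i.e. R = 9/17 - 24/85*e12 + 12/17*e13 - 32/85*e23.
Its e23 coefficient is negative, so report the other preimage -R.
Answer: -9/17 + 24/85*e12 - 12/17*e13 + 32/85*e23. Note: both R and -R realise this M (trace 35/289); the covering map identifies them, and the e23-coefficient sign is the tie-breaker.


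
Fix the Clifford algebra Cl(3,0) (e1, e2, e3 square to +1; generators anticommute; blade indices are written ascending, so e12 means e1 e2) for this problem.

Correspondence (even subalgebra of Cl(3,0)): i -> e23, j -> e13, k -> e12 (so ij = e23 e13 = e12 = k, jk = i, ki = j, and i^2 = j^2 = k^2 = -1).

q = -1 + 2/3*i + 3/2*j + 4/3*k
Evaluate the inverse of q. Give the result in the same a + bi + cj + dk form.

In blades: q = -1 + 4/3*e12 + 3/2*e13 + 2/3*e23.
With qbar = -1 - 4/3*e12 - 3/2*e13 - 2/3*e23 (scalar fixed, mapped units negated), q qbar = 197/36 (the sum of squared coefficients), so q^-1 = qbar / (197/36) = -36/197 - 48/197*e12 - 54/197*e13 - 24/197*e23; translating back:
Answer: -36/197 - 24/197*i - 54/197*j - 48/197*k


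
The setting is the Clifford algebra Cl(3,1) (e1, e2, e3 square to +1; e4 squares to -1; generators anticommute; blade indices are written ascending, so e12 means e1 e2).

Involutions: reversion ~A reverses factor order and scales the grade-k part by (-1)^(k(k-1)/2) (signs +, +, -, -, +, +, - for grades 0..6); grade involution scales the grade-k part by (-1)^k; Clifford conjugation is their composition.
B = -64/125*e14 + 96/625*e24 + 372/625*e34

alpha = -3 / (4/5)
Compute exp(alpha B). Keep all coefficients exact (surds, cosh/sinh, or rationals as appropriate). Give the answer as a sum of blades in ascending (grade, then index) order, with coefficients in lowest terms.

B^2 term by term: the squares give (-64/125)^2*(e14)^2 + (96/625)^2*(e24)^2 + (372/625)^2*(e34)^2 = 4096/15625*(+1) + 9216/390625*(+1) + 138384/390625*(+1) = 16/25 (each basis 2-blade squares to minus the product of its generators' squares); cross terms between blades sharing an index anticommute and cancel. So B^2 = 16/25.
B^2 = 16/25 — B^2 > 0, so the exponential closes hyperbolically: l = 4/5, alpha*l = -3, so exp(alpha B) = cosh(-3) + (sinh(-3)/(4/5))*B = cosh(3) + (-5*sinh(3)/4)*B.
Answer: cosh(3) + 16*sinh(3)/25*e14 - 24*sinh(3)/125*e24 - 93*sinh(3)/125*e34


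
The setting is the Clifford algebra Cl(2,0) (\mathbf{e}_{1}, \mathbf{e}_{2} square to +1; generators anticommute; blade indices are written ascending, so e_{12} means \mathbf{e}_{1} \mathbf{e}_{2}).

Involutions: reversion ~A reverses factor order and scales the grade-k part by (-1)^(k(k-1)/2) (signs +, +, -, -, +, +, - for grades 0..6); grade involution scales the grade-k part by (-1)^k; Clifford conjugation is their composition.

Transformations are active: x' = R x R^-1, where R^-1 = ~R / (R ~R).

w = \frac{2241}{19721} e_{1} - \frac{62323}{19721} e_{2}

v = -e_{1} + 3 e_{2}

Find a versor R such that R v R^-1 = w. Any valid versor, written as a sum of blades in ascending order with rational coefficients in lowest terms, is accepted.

Key observation: q(v) = q(w) = 10 (sandwiches preserve the norm), so R = v + w = -\frac{17480}{19721} e_{1} - \frac{3160}{19721} e_{2} works whenever it is invertible — the component of v along it is kept and (v - w)/2 reverses, sending v to w.
Answer: -\frac{17480}{19721} e_{1} - \frac{3160}{19721} e_{2}


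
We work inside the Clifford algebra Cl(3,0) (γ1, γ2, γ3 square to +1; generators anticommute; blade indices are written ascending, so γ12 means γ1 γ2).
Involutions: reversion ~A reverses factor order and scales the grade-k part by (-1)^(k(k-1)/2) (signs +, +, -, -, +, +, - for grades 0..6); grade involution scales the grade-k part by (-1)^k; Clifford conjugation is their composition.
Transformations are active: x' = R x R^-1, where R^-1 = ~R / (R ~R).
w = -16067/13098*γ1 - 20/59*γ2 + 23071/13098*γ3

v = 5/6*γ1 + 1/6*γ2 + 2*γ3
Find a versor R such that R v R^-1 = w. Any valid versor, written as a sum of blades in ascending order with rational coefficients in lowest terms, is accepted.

Equal squares first: v^2 = w^2 = 85/18. Then v + w = -2576/6549*γ1 - 61/354*γ2 + 49267/13098*γ3 is a versor taking v to w, provided it is invertible.
Answer: -2576/6549*γ1 - 61/354*γ2 + 49267/13098*γ3


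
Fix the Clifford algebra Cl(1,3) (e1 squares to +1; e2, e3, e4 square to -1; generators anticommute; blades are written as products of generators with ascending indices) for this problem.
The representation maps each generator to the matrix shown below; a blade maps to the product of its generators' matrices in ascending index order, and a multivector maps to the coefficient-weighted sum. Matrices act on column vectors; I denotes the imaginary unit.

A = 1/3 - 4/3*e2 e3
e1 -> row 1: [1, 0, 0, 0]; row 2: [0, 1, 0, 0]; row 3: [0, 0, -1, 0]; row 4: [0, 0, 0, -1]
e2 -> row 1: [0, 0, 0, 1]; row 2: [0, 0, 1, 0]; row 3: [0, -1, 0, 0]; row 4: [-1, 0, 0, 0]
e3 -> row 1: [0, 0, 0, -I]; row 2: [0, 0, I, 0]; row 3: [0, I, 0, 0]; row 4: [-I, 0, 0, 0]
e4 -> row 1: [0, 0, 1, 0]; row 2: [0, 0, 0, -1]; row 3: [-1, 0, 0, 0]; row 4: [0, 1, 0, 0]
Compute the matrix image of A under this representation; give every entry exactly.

Bivector images (products of the table entries): rho(e2 e3) = rho(e2)rho(e3) = row 1: [-I, 0, 0, 0]; row 2: [0, I, 0, 0]; row 3: [0, 0, -I, 0]; row 4: [0, 0, 0, I].
M = (1/3)*1 + (-4/3)*rho(e2 e3), summed entrywise (1 is the identity matrix):
Answer: row 1: [1/3 + 4*I/3, 0, 0, 0]; row 2: [0, 1/3 - 4*I/3, 0, 0]; row 3: [0, 0, 1/3 + 4*I/3, 0]; row 4: [0, 0, 0, 1/3 - 4*I/3]


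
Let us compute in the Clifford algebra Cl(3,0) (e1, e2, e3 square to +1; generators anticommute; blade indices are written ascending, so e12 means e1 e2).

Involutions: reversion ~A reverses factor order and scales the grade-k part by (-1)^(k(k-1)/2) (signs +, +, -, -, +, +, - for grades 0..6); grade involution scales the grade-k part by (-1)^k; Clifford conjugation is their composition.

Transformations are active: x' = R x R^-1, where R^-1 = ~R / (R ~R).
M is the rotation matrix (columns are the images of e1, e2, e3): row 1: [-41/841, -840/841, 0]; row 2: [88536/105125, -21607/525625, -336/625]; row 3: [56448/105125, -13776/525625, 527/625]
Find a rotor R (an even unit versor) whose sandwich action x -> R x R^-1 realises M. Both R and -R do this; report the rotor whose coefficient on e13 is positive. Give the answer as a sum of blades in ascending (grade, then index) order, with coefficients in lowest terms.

Method: write R = a + b12*e12 + b13*e13 + b23*e23 with a^2 + b12^2 + b13^2 + b23^2 = 1 (so R^-1 = ~R). Expanding the columns R e_j ~R gives tr M = 4a^2 - 1 and, from the antisymmetric part, M21 - M12 = -4a*b12, M13 - M31 = 4a*b13, M32 - M23 = -4a*b23.
Here tr M = 15839/21025, so a^2 = (1 + tr M)/4 = 9216/21025 and a = ±96/145. Taking a = 96/145: M21 - M12 = 193536/105125, M13 - M31 = -56448/105125, M32 - M23 = 10752/21025, giving b12 = -504/725, b13 = -147/725, b23 = -28/145, i.e. R = 96/145 - 504/725*e12 - 147/725*e13 - 28/145*e23.
Its e13 coefficient is negative, so report the other preimage -R.
Answer: -96/145 + 504/725*e12 + 147/725*e13 + 28/145*e23. Uniqueness: Spin(3) -> SO(3) maps R and -R to the same rotation of trace 15839/21025; fixing the sign of the e13 coefficient removes the ambiguity.


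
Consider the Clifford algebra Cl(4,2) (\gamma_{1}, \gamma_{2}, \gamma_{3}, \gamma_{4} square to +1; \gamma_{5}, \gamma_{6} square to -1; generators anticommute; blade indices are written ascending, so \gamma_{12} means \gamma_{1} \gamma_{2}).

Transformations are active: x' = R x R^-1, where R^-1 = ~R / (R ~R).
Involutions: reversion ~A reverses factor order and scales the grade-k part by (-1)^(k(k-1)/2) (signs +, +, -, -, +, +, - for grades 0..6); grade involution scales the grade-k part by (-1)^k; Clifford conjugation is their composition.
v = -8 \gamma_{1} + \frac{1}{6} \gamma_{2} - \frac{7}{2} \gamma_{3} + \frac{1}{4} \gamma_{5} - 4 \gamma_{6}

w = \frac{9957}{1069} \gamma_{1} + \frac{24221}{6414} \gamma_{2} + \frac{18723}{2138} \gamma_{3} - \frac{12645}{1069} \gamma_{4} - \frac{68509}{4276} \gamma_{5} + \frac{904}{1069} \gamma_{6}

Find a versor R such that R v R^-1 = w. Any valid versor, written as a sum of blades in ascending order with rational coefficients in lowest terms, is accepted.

Why this works: both vectors square to \frac{8671}{144}, so q(v) = q(w) and R = v + w = \frac{1405}{1069} \gamma_{1} + \frac{4215}{1069} \gamma_{2} + \frac{5620}{1069} \gamma_{3} - \frac{12645}{1069} \gamma_{4} - \frac{16860}{1069} \gamma_{5} - \frac{3372}{1069} \gamma_{6} carries v to w — its own direction survives, the complement (v - w)/2 flips.
Answer: \frac{1405}{1069} \gamma_{1} + \frac{4215}{1069} \gamma_{2} + \frac{5620}{1069} \gamma_{3} - \frac{12645}{1069} \gamma_{4} - \frac{16860}{1069} \gamma_{5} - \frac{3372}{1069} \gamma_{6}


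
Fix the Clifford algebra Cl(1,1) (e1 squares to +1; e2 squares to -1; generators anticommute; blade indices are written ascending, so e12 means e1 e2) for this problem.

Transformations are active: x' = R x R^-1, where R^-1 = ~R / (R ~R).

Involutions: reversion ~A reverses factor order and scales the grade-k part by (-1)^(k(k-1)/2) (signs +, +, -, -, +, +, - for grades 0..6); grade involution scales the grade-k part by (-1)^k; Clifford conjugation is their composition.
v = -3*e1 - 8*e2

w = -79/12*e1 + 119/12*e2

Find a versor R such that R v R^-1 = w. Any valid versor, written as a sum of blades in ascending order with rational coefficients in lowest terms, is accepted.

A norm check does it: q(v) = q(w) = -55, hence R = v + w = -115/12*e1 + 23/12*e2 realises the map — parallel part kept, (v - w)/2 negated, v carried to w.
Answer: -115/12*e1 + 23/12*e2


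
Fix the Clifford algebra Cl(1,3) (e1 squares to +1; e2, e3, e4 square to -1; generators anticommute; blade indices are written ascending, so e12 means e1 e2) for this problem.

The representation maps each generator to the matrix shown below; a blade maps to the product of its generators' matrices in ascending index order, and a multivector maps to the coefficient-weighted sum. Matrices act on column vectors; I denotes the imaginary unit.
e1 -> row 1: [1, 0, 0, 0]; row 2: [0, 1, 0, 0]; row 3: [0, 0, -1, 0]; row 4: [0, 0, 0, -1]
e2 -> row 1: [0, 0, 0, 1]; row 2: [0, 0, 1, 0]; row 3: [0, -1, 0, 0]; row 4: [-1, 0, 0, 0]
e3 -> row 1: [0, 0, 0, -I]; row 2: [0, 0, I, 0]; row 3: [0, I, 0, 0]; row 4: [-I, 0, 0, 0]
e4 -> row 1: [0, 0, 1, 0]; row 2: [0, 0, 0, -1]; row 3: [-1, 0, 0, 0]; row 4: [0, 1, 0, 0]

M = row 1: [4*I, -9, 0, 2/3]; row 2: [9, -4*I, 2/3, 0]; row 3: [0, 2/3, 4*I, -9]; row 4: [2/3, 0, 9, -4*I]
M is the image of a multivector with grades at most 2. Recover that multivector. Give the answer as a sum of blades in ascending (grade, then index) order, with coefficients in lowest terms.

Method: the blade images are trace-orthogonal — tr(rho(e_A) rho(e_B)^-1) = 4 if A = B and 0 otherwise — and rho(e_A)^-1 = (e_A)^2 * rho(e_A) with (e_A)^2 = +1 or -1, so the coefficient of e_A in the preimage is (e_A)^2 * tr(M rho(e_A))/4.
Nonzero projections over blades of grade <= 2: e12: (e12)^2 = +1, tr(M rho(e12)) = 8/3, coefficient 2/3; e23: (e23)^2 = -1, tr(M rho(e23)) = 16, coefficient -4; e24: (e24)^2 = -1, tr(M rho(e24)) = 36, coefficient -9. Every other blade of grade <= 2 projects to 0.
Answer: 2/3*e12 - 4*e23 - 9*e24


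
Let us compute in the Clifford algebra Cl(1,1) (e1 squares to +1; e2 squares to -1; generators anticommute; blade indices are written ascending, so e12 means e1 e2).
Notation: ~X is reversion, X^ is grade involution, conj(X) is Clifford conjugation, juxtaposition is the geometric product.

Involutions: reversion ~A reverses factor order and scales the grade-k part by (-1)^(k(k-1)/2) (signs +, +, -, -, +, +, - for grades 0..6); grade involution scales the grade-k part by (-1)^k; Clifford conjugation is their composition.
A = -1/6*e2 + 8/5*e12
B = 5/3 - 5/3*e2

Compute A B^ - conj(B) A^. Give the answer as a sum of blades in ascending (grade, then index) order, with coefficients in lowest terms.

first term: 5/18 - 8/3*e1 - 5/18*e2 + 8/3*e12
second term: -5/18 + 8/3*e1 + 5/18*e2 + 8/3*e12
Answer: 5/9 - 16/3*e1 - 5/9*e2


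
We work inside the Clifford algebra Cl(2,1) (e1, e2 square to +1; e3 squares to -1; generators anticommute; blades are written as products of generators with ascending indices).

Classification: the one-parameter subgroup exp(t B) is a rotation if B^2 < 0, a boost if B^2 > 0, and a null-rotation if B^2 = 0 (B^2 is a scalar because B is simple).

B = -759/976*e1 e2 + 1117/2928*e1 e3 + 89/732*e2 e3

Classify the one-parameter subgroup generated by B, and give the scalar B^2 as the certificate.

B^2 term by term: the squares give (-759/976)^2*(e1 e2)^2 + (1117/2928)^2*(e1 e3)^2 + (89/732)^2*(e2 e3)^2 = 576081/952576*(-1) + 1247689/8573184*(+1) + 7921/535824*(+1) = -4/9 (each basis 2-blade squares to minus the product of its generators' squares); cross terms between blades sharing an index anticommute and cancel. So B^2 = -4/9.
Answer: rotation, certificate B^2 = -4/9. B^2 = -4/9 is basis-independent, so its sign is the whole story.


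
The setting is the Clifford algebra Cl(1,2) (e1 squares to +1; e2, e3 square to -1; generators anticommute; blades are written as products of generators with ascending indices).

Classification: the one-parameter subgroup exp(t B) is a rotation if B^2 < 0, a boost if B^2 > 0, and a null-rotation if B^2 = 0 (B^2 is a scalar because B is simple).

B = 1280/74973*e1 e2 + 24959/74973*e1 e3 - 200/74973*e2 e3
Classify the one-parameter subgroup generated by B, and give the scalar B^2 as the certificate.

B^2 term by term: the squares give (1280/74973)^2*(e1 e2)^2 + (24959/74973)^2*(e1 e3)^2 + (-200/74973)^2*(e2 e3)^2 = 1638400/5620950729*(+1) + 622951681/5620950729*(+1) + 40000/5620950729*(-1) = 1/9 (each basis 2-blade squares to minus the product of its generators' squares); cross terms between blades sharing an index anticommute and cancel. So B^2 = 1/9.
Answer: boost, certificate B^2 = 1/9. Note: conjugating B changes its blade decomposition but never the scalar B^2 = 1/9, whose sign settles the classification.


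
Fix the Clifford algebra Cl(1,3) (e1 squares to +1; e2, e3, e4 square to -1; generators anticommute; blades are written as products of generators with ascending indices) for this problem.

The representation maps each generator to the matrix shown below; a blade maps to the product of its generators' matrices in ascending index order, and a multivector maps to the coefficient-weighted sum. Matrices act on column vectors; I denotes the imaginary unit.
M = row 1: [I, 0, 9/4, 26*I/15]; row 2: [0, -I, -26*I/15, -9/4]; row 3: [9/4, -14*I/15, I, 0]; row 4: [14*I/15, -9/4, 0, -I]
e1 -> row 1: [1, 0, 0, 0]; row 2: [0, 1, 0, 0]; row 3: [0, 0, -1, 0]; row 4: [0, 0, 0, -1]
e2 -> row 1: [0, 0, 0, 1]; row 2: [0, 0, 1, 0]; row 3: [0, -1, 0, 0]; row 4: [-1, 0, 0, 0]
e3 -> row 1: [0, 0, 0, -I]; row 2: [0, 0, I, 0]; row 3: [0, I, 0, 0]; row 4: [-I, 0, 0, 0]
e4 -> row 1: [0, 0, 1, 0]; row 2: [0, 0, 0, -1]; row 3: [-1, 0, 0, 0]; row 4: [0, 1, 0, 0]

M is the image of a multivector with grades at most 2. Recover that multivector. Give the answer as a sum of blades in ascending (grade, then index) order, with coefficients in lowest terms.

Method: the blade images are trace-orthogonal — tr(rho(e_A) rho(e_B)^-1) = 4 if A = B and 0 otherwise — and rho(e_A)^-1 = (e_A)^2 * rho(e_A) with (e_A)^2 = +1 or -1, so the coefficient of e_A in the preimage is (e_A)^2 * tr(M rho(e_A))/4.
Nonzero projections over blades of grade <= 2: e3: (e3)^2 = -1, tr(M rho(e3)) = 16/3, coefficient -4/3; e1 e3: (e1 e3)^2 = +1, tr(M rho(e1 e3)) = -8/5, coefficient -2/5; e1 e4: (e1 e4)^2 = +1, tr(M rho(e1 e4)) = 9, coefficient 9/4; e2 e3: (e2 e3)^2 = -1, tr(M rho(e2 e3)) = 4, coefficient -1. Every other blade of grade <= 2 projects to 0.
Answer: -4/3*e3 - 2/5*e1 e3 + 9/4*e1 e4 - e2 e3


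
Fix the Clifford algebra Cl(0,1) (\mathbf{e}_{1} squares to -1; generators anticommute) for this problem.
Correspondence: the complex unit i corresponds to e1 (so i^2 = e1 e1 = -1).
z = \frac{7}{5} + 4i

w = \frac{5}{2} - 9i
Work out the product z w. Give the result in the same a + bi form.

In blades: z = \frac{7}{5} + 4 e_{1}, w = \frac{5}{2} - 9 e_{1}.
Distribute z over w term by term (generator squares from the signature, products reordered to ascending indices): (\frac{7}{5})*w = \frac{7}{2} - \frac{63}{5} e_{1}; (4 e_{1})*w = 36 + 10 e_{1}.
Sum: \frac{79}{2} - \frac{13}{5} e_{1}; translating back through the correspondence:
Answer: \frac{79}{2} - \frac{13}{5}i


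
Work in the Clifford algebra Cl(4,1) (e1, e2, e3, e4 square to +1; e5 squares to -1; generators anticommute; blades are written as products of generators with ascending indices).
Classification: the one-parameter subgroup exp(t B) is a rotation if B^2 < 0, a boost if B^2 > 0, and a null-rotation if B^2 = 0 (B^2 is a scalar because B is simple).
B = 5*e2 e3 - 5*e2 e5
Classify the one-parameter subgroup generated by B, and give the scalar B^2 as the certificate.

B^2 term by term: the squares give (5)^2*(e2 e3)^2 + (-5)^2*(e2 e5)^2 = 25*(-1) + 25*(+1) = 0 (each basis 2-blade squares to minus the product of its generators' squares); cross terms between blades sharing an index anticommute and cancel. So B^2 = 0.
Answer: null-rotation, certificate B^2 = 0. Note: conjugating B changes its blade decomposition but never the scalar B^2 = 0, whose sign settles the classification.
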